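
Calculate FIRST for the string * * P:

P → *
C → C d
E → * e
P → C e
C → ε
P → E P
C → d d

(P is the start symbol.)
To compute FIRST(* * P), process the symbols left to right:
Symbol * is a terminal. Add '*' and stop.
FIRST(* * P) = { '*' }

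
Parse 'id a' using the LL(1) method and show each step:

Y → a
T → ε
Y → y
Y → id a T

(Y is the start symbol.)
LL(1) parsing maintains a stack (initially the start symbol over $) and the input. At each step: if the stack top is a terminal, match it against the current input token; if it is a non-terminal N, replace it with the RHS of M[N, lookahead] (the unique production whose predict set contains the lookahead).

Stack is shown with the top on the left.

Stack     Input   Action
------------------------
Y $       id a $  output Y → id a T
id a T $  id a $  match 'id'
a T $     a $     match 'a'
T $       $       output T → ε
$         $       accept

The string is accepted.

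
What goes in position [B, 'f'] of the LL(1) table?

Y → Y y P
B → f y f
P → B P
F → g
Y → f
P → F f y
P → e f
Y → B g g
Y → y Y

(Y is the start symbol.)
B → f y f

To find M[B, 'f'], we find productions for B where 'f' is in the predict set (PREDICT(N → α) = (FIRST(α) \ {ε}) ∪ (FOLLOW(N) if α ⇒* ε)).

B → f y f: PREDICT = { 'f' }
  'f' is in predict set, so this production goes in M[B, 'f']

M[B, 'f'] = B → f y f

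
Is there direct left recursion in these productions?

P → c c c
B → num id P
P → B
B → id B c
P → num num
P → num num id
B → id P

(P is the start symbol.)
P → c c c: starts with c
B → num id P: starts with num
P → B: starts with B
B → id B c: starts with id
P → num num: starts with num
P → num num id: starts with num
B → id P: starts with id

No direct left recursion found.

Answer: No direct left recursion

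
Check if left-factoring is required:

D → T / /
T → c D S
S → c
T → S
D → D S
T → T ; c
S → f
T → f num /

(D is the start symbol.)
No, left-factoring is not needed

Left-factoring is needed when two productions for the same non-terminal
share a common prefix on the right-hand side.

Productions for D:
  D → T / /
  D → D S
Productions for T:
  T → c D S
  T → S
  T → T ; c
  T → f num /
Productions for S:
  S → c
  S → f

No common prefixes found.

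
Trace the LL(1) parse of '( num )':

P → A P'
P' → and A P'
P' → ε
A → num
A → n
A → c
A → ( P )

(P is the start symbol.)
Stack is shown with the top on the left.

Stack          Input      Action
--------------------------------
P $            ( num ) $  output P → A P'
A P' $         ( num ) $  output A → ( P )
( P ) P' $     ( num ) $  match '('
P ) P' $       num ) $    output P → A P'
A P' ) P' $    num ) $    output A → num
num P' ) P' $  num ) $    match 'num'
P' ) P' $      ) $        output P' → ε
) P' $         ) $        match ')'
P' $           $          output P' → ε
$              $          accept

The string is accepted.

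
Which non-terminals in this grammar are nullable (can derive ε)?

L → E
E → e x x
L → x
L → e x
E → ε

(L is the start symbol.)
ε-productions: E → ε
So E is immediately nullable.
L → E: every symbol on the right is nullable, so L is nullable too.
Every non-terminal is now nullable.
Nullable = { 'E', 'L' }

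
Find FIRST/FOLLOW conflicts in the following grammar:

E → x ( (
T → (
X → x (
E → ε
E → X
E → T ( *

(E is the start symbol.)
A FIRST/FOLLOW conflict occurs when a non-terminal N has a nullable alternative N → β (β ⇒* ε) and another alternative N → α with FIRST(α) ∩ FOLLOW(N) ≠ ∅: on such a lookahead the parser cannot decide between expanding α and letting N vanish via β.

Nullable non-terminals: E.
FIRST sets used below: FIRST(X) = { 'x' }, FIRST(T) = { '(' }

E: nullable alternative(s) E → ε; FOLLOW(E) = { $ }
  E → x ( (: FIRST \ {ε} = { 'x' } — disjoint from FOLLOW(E)
  E → ε: FIRST \ {ε} = { } — this is the only nullable alternative, skip
  E → X: FIRST \ {ε} = { 'x' } — disjoint from FOLLOW(E)
  E → T ( *: FIRST \ {ε} = { '(' } — disjoint from FOLLOW(E)

T, X have no nullable alternative, so no FIRST/FOLLOW check is needed there.

No FIRST/FOLLOW conflicts found.

Answer: No FIRST/FOLLOW conflicts.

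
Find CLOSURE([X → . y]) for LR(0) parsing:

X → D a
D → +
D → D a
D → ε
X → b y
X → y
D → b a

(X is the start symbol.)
Start with: [X → . y]
The dot precedes the terminal y, so nothing is added.

CLOSURE = { [X → . y] }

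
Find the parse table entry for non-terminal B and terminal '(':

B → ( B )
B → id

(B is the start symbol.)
To find M[B, '('], we find productions for B where '(' is in the predict set (PREDICT(N → α) = (FIRST(α) \ {ε}) ∪ (FOLLOW(N) if α ⇒* ε)).

B → ( B ): PREDICT = { '(' }
  '(' is in predict set, so this production goes in M[B, '(']
B → id: PREDICT = { 'id' }

M[B, '('] = B → ( B )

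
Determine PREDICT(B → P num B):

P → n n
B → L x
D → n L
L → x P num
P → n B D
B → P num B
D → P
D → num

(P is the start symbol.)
PREDICT(B → P num B) = (FIRST(RHS) \ {ε}) ∪ (FOLLOW(B) if ε ∈ FIRST(RHS), i.e. RHS ⇒* ε)
FIRST(P) = { 'n' }
FIRST(P num B) = { 'n' }
ε ∉ FIRST(P num B), so FOLLOW(B) is not added.
PREDICT(B → P num B) = { 'n' }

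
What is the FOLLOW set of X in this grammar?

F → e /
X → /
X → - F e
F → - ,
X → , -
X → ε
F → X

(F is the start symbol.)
To compute FOLLOW(X), find every occurrence of X on a right-hand side N → α X β: add FIRST(β) \ {ε}, and if β is empty or nullable also add FOLLOW(N). Iterate to a fixed point.

In F → X: X is at the end, add FOLLOW(F)

The FOLLOW sets referred to above (computed the same way, to a fixed point):
  FOLLOW(F) = { $, 'e' }

Taking the union: FOLLOW(X) = { $, 'e' }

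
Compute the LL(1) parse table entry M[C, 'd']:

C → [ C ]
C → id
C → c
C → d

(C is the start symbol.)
C → d

To find M[C, 'd'], we find productions for C where 'd' is in the predict set (PREDICT(N → α) = (FIRST(α) \ {ε}) ∪ (FOLLOW(N) if α ⇒* ε)).

C → [ C ]: PREDICT = { '[' }
C → id: PREDICT = { 'id' }
C → c: PREDICT = { 'c' }
C → d: PREDICT = { 'd' }
  'd' is in predict set, so this production goes in M[C, 'd']

M[C, 'd'] = C → d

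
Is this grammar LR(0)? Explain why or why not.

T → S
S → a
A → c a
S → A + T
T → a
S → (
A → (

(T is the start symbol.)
No. Reduce-reduce conflict: [A → ( .] and [S → ( .]

A grammar is LR(0) if no state in the canonical LR(0) collection has:
  - both a shift item (dot before a terminal) and a complete item (shift-reduce conflict), or
  - two or more complete items (reduce-reduce conflict; the accept item [T' → T .] counts as a complete item here).

Augment with T' → T and build the canonical LR(0) collection (I0 = CLOSURE({[T' → . T]}), then GOTO on every symbol after a dot until no new states appear). It has 10 states:
  I0: { [A → . (], [A → . c a], [S → . (], [S → . A + T], [S → . a], [T → . S], [T → . a], [T' → . T] }  — shift
  I1: { [A → ( .], [S → ( .] }  — 2 reduces
  I2: { [S → A . + T] }  — shift
  I3: { [T → S .] }  — reduce
  I4: { [T' → T .] }  — accept
  I5: { [S → a .], [T → a .] }  — 2 reduces
  I6: { [A → c . a] }  — shift
  I7: { [A → c a .] }  — reduce
  I8: { [A → . (], [A → . c a], [S → . (], [S → . A + T], [S → . a], [S → A + . T], [T → . S], [T → . a] }  — shift
  I9: { [S → A + T .] }  — reduce

Conflict in state I1:
  Reduce-reduce conflict: [A → ( .] and [S → ( .]
So the grammar is NOT LR(0).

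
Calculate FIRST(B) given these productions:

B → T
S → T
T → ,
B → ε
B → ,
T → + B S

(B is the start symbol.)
{ '+', ',', ε }

To compute FIRST(B), examine every production with B on the left-hand side, reading each right-hand side left to right until a non-nullable symbol is reached.

FIRST sets of the other non-terminals involved (by the same procedure, iterated to a fixed point):
  FIRST(T) = { '+', ',' }

From B → T:
  - T is a non-terminal: add FIRST(T) \ {ε} = { '+', ',' }
    T is not nullable, so stop
From B → ε:
  - ε-production, so ε ∈ FIRST(B)
From B → ,:
  - ',' is a terminal: add ',' and stop

Collecting: FIRST(B) = { '+', ',', ε }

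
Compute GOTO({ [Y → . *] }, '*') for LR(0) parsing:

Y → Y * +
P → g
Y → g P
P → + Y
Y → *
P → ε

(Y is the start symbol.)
GOTO(I, '*') = CLOSURE({ [A → αX.β] : [A → α.Xβ] ∈ I, X = '*' })

Items with dot before '*', with the dot advanced:
  [Y → . *] → [Y → * .]
Closure adds nothing (no advanced item has the dot before a non-terminal).

GOTO = { [Y → * .] }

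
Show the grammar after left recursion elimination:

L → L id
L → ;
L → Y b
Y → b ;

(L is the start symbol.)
L is directly left-recursive. The standard transformation for
  A → A α₁ | ... | A α_m | β₁ | ... | β_n
is
  A  → β₁ A' | ... | β_n A'
  A' → α₁ A' | ... | α_m A' | ε

L → ; becomes L → ; L'
L → Y b becomes L → Y b L'
L → L id becomes L' → id L'
Add L' → ε

Productions for other non-terminals are unchanged:
  Y → b ;

Resulting grammar:
L → ; L'
L → Y b L'
L' → id L'
L' → ε
Y → b ;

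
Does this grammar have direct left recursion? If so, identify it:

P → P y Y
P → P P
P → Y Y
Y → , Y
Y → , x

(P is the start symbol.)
Direct left recursion occurs when N → N α for some non-terminal N (the right-hand side begins with the left-hand side itself).

P → P y Y: LEFT RECURSIVE (starts with P)
P → P P: LEFT RECURSIVE (starts with P)
P → Y Y: starts with Y
Y → , Y: starts with ','
Y → , x: starts with ','

The grammar has direct left recursion on: P.

Answer: Yes, P is left-recursive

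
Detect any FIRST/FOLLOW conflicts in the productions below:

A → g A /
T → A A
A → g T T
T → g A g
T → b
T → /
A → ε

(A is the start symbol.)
Yes. A → g A '/' with FOLLOW(A) on { 'g' }; A → g T T with FOLLOW(A) on { 'g' }; T → g A g with FOLLOW(T) on { 'g' }; T → b with FOLLOW(T) on { 'b' }; T → '/' with FOLLOW(T) on { '/' }

Nullable non-terminals: A, T.
FIRST sets used below: FIRST(A) = { 'g', ε }

A: nullable alternative(s) A → ε; FOLLOW(A) = { $, '/', 'b', 'g' }
  A → g A /: FIRST \ {ε} = { 'g' } — overlaps FOLLOW(A) on { 'g' }: CONFLICT
  A → g T T: FIRST \ {ε} = { 'g' } — overlaps FOLLOW(A) on { 'g' }: CONFLICT
  A → ε: FIRST \ {ε} = { } — this is the only nullable alternative, skip

T: nullable alternative(s) T → A A; FOLLOW(T) = { $, '/', 'b', 'g' }
  T → A A: FIRST \ {ε} = { 'g' } — this is the only nullable alternative, skip
  T → g A g: FIRST \ {ε} = { 'g' } — overlaps FOLLOW(T) on { 'g' }: CONFLICT
  T → b: FIRST \ {ε} = { 'b' } — overlaps FOLLOW(T) on { 'b' }: CONFLICT
  T → /: FIRST \ {ε} = { '/' } — overlaps FOLLOW(T) on { '/' }: CONFLICT

So the grammar has 5 FIRST/FOLLOW conflicts (marked CONFLICT above).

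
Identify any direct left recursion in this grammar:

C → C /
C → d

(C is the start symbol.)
Yes, C is left-recursive

Direct left recursion occurs when N → N α for some non-terminal N (the right-hand side begins with the left-hand side itself).

C → C /: LEFT RECURSIVE (starts with C)
C → d: starts with d

The grammar has direct left recursion on: C.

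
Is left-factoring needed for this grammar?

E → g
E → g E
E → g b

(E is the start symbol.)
Yes, E has productions with common prefix 'g'

Left-factoring is needed when two productions for the same non-terminal
share a common prefix on the right-hand side.

Productions for E:
  E → g
  E → g E
  E → g b

Found common prefix 'g' in productions for E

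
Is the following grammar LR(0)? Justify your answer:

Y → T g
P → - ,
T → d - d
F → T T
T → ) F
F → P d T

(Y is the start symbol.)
Yes, the grammar is LR(0)

A grammar is LR(0) if no state in the canonical LR(0) collection has:
  - both a shift item (dot before a terminal) and a complete item (shift-reduce conflict), or
  - two or more complete items (reduce-reduce conflict; the accept item [Y' → Y .] counts as a complete item here).

Augment with Y' → Y and build the canonical LR(0) collection (I0 = CLOSURE({[Y' → . Y]}), then GOTO on every symbol after a dot until no new states appear). It has 16 states:
  I0: { [T → . ) F], [T → . d - d], [Y → . T g], [Y' → . Y] }  — shift
  I1: { [F → . P d T], [F → . T T], [P → . - ,], [T → ) . F], [T → . ) F], [T → . d - d] }  — shift
  I2: { [Y → T . g] }  — shift
  I3: { [Y' → Y .] }  — accept
  I4: { [T → d . - d] }  — shift
  I5: { [T → d - . d] }  — shift
  I6: { [T → d - d .] }  — reduce
  I7: { [Y → T g .] }  — reduce
  I8: { [P → - . ,] }  — shift
  I9: { [T → ) F .] }  — reduce
  I10: { [F → P . d T] }  — shift
  I11: { [F → T . T], [T → . ) F], [T → . d - d] }  — shift
  I12: { [F → T T .] }  — reduce
  I13: { [F → P d . T], [T → . ) F], [T → . d - d] }  — shift
  I14: { [F → P d T .] }  — reduce
  I15: { [P → - , .] }  — reduce

Every state is either a pure shift/goto state or contains exactly one complete item and nothing to shift — no conflicts. The grammar is LR(0).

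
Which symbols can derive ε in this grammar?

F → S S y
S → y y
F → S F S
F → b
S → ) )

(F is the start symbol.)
A non-terminal is nullable if it can derive ε (the empty string): either it has an ε-production, or it has a production whose right-hand side consists entirely of nullable non-terminals.

There are no ε-productions, so no non-terminal can derive ε.
No non-terminals are nullable.

Answer: None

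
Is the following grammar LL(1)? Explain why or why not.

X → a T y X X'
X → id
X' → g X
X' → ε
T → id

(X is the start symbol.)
Relevant sets:
  FOLLOW(X') = { $, 'g' }

For X:
  PREDICT(X → a T y X X') = { 'a' }
  PREDICT(X → id) = { 'id' }
For X':
  PREDICT(X' → g X) = { 'g' }
  PREDICT(X' → ε) = { $, 'g' }
T has a single production, so nothing to check there.

Conflict found: Predict set conflict for X': { 'g' }
The grammar is NOT LL(1).

Answer: No. Predict set conflict for X': { 'g' }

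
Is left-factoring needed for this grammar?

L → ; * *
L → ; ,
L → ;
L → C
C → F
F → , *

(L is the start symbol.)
Left-factoring is needed when two productions for the same non-terminal
share a common prefix on the right-hand side.

Productions for L:
  L → ; * *
  L → ; ,
  L → ;
  L → C

Found common prefix ';' in productions for L

Answer: Yes, L has productions with common prefix ';'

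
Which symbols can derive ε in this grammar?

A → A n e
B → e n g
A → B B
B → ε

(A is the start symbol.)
A non-terminal is nullable if it can derive ε (the empty string): either it has an ε-production, or it has a production whose right-hand side consists entirely of nullable non-terminals.

ε-productions: B → ε
So B is immediately nullable.
A → B B: every symbol on the right is nullable, so A is nullable too.
Every non-terminal is now nullable.
Nullable = { 'A', 'B' }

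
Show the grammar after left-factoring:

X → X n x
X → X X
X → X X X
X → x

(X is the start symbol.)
X → X X'
X' → n x
X' → X X''
X'' → ε
X'' → X
X → x

Left-factoring transforms A → αβ₁ | αβ₂ into A → αA' and A' → β₁ | β₂
(α is the longest common prefix among the alternatives). Repeat until
no nonterminal has two alternatives with a common prefix.

Round 1: X has alternatives sharing prefix 'X'. Introduce X': X → X X'
  Add: X' → n x
  Add: X' → X
  Add: X' → X X

Round 2: X' has alternatives sharing prefix 'X'. Introduce X'': X' → X X''
  Add: X'' → ε
  Add: X'' → X

No remaining common prefixes — done.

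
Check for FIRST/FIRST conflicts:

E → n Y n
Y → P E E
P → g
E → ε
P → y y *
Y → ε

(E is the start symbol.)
A FIRST/FIRST conflict occurs when two productions N → α and N → β for the same non-terminal have FIRST(α) ∩ FIRST(β) ≠ ∅ (with ε ∈ FIRST of a nullable right-hand side, so two nullable alternatives also conflict).

FIRST sets of the non-terminals at (or reachable through a nullable prefix from) the front of some alternative:
  FIRST(P) = { 'g', 'y' }

Productions for E:
  E → n Y n: FIRST = { 'n' }
  E → ε: FIRST = { ε }
Productions for Y:
  Y → P E E: FIRST = { 'g', 'y' }
  Y → ε: FIRST = { ε }
Productions for P:
  P → g: FIRST = { 'g' }
  P → y y *: FIRST = { 'y' }

All alternatives of each non-terminal have pairwise disjoint FIRST sets.

Answer: No FIRST/FIRST conflicts.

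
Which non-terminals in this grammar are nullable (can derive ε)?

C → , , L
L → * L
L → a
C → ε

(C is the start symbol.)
ε-productions: C → ε
So C is immediately nullable.
No further non-terminal can be added: every production for the remaining non-terminals contains a terminal or a non-nullable non-terminal.
Nullable = { 'C' }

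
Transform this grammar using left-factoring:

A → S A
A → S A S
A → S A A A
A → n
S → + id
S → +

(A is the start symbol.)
Left-factoring transforms A → αβ₁ | αβ₂ into A → αA' and A' → β₁ | β₂
(α is the longest common prefix among the alternatives). Repeat until
no nonterminal has two alternatives with a common prefix.

Round 1: A has alternatives sharing prefix 'S A'. Introduce A': A → S A A'
  Add: A' → ε
  Add: A' → S
  Add: A' → A A

Round 2: S has alternatives sharing prefix '+'. Introduce S': S → + S'
  Add: S' → id
  Add: S' → ε

No remaining common prefixes — done.

Resulting grammar:
A → S A A'
A' → ε
A' → S
A' → A A
A → n
S → + S'
S' → id
S' → ε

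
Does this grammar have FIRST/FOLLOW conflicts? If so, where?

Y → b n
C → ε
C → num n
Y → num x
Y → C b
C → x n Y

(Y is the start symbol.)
A FIRST/FOLLOW conflict occurs when a non-terminal N has a nullable alternative N → β (β ⇒* ε) and another alternative N → α with FIRST(α) ∩ FOLLOW(N) ≠ ∅: on such a lookahead the parser cannot decide between expanding α and letting N vanish via β.

Nullable non-terminals: C.

C: nullable alternative(s) C → ε; FOLLOW(C) = { 'b' }
  C → ε: FIRST \ {ε} = { } — this is the only nullable alternative, skip
  C → num n: FIRST \ {ε} = { 'num' } — disjoint from FOLLOW(C)
  C → x n Y: FIRST \ {ε} = { 'x' } — disjoint from FOLLOW(C)

Y has no nullable alternative, so no FIRST/FOLLOW check is needed there.

No FIRST/FOLLOW conflicts found.

Answer: No FIRST/FOLLOW conflicts.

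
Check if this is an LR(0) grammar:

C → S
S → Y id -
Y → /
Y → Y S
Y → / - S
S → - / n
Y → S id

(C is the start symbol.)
No. Shift-reduce conflict between [Y → / .] and [Y → / . - S]

A grammar is LR(0) if no state in the canonical LR(0) collection has:
  - both a shift item (dot before a terminal) and a complete item (shift-reduce conflict), or
  - two or more complete items (reduce-reduce conflict; the accept item [C' → C .] counts as a complete item here).

Augment with C' → C and build the canonical LR(0) collection (I0 = CLOSURE({[C' → . C]}), then GOTO on every symbol after a dot until no new states appear). It has 14 states:
  I0: { [C → . S], [C' → . C], [S → . - / n], [S → . Y id -], [Y → . / - S], [Y → . /], [Y → . S id], [Y → . Y S] }  — shift
  I1: { [S → - . / n] }  — shift
  I2: { [Y → / . - S], [Y → / .] }  — shift, reduce
  I3: { [C' → C .] }  — accept
  I4: { [C → S .], [Y → S . id] }  — shift, reduce
  I5: { [S → . - / n], [S → . Y id -], [S → Y . id -], [Y → . / - S], [Y → . /], [Y → . S id], [Y → . Y S], [Y → Y . S] }  — shift
  I6: { [Y → S . id], [Y → Y S .] }  — shift, reduce
  I7: { [S → Y id . -] }  — shift
  I8: { [S → Y id - .] }  — reduce
  I9: { [Y → S id .] }  — reduce
  I10: { [S → . - / n], [S → . Y id -], [Y → . / - S], [Y → . /], [Y → . S id], [Y → . Y S], [Y → / - . S] }  — shift
  I11: { [Y → / - S .], [Y → S . id] }  — shift, reduce
  I12: { [S → - / . n] }  — shift
  I13: { [S → - / n .] }  — reduce

Conflict in state I2:
  Shift-reduce conflict between [Y → / .] and [Y → / . - S]
So the grammar is NOT LR(0).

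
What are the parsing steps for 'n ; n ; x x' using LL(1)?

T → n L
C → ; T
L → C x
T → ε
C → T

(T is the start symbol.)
Stack is shown with the top on the left.

Stack      Input          Action
--------------------------------
T $        n ; n ; x x $  output T → n L
n L $      n ; n ; x x $  match 'n'
L $        ; n ; x x $    output L → C x
C x $      ; n ; x x $    output C → ; T
; T x $    ; n ; x x $    match ';'
T x $      n ; x x $      output T → n L
n L x $    n ; x x $      match 'n'
L x $      ; x x $        output L → C x
C x x $    ; x x $        output C → ; T
; T x x $  ; x x $        match ';'
T x x $    x x $          output T → ε
x x $      x x $          match 'x'
x $        x $            match 'x'
$          $              accept

The string is accepted.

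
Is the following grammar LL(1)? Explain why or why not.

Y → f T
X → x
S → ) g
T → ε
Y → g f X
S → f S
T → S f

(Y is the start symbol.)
A grammar is LL(1) if for each non-terminal N with multiple productions, the predict sets of those productions are pairwise disjoint, where PREDICT(N → α) = (FIRST(α) \ {ε}) ∪ (FOLLOW(N) if α ⇒* ε).

Relevant sets:
  FIRST(S) = { ')', 'f' }
  FOLLOW(T) = { $ }

For Y:
  PREDICT(Y → f T) = { 'f' }
  PREDICT(Y → g f X) = { 'g' }
For S:
  PREDICT(S → ')' g) = { ')' }
  PREDICT(S → f S) = { 'f' }
For T:
  PREDICT(T → ε) = { $ }
  PREDICT(T → S f) = { ')', 'f' }
X has a single production, so nothing to check there.

All predict sets are disjoint. The grammar IS LL(1).

Answer: Yes, the grammar is LL(1).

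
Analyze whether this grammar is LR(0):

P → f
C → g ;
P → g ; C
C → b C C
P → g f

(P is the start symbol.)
Yes, the grammar is LR(0)

Augment with P' → P and build the canonical LR(0) collection (I0 = CLOSURE({[P' → . P]}), then GOTO on every symbol after a dot until no new states appear). It has 12 states:
  I0: { [P → . f], [P → . g ; C], [P → . g f], [P' → . P] }  — shift
  I1: { [P' → P .] }  — accept
  I2: { [P → f .] }  — reduce
  I3: { [P → g . ; C], [P → g . f] }  — shift
  I4: { [C → . b C C], [C → . g ;], [P → g ; . C] }  — shift
  I5: { [P → g f .] }  — reduce
  I6: { [P → g ; C .] }  — reduce
  I7: { [C → . b C C], [C → . g ;], [C → b . C C] }  — shift
  I8: { [C → g . ;] }  — shift
  I9: { [C → g ; .] }  — reduce
  I10: { [C → . b C C], [C → . g ;], [C → b C . C] }  — shift
  I11: { [C → b C C .] }  — reduce

Every state is either a pure shift/goto state or contains exactly one complete item and nothing to shift — no conflicts. The grammar is LR(0).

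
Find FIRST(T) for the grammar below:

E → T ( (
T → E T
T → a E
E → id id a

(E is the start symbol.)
{ 'a', 'id' }

To compute FIRST(T), examine every production with T on the left-hand side, reading each right-hand side left to right until a non-nullable symbol is reached.

FIRST sets of the other non-terminals involved (by the same procedure, iterated to a fixed point):
  FIRST(E) = { 'a', 'id' }

From T → E T:
  - E is a non-terminal: add FIRST(E) \ {ε} = { 'a', 'id' }
    E is not nullable, so stop
From T → a E:
  - a is a terminal: add 'a' and stop

Collecting: FIRST(T) = { 'a', 'id' }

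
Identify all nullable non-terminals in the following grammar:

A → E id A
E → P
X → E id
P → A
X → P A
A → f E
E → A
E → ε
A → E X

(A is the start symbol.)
A non-terminal is nullable if it can derive ε (the empty string): either it has an ε-production, or it has a production whose right-hand side consists entirely of nullable non-terminals.

ε-productions: E → ε
So E is immediately nullable.
No further non-terminal can be added: every production for the remaining non-terminals contains a terminal or a non-nullable non-terminal.
Nullable = { 'E' }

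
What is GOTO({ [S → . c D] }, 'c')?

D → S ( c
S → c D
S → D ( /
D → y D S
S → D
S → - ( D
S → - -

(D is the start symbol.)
{ [D → . S ( c], [D → . y D S], [S → . - ( D], [S → . - -], [S → . D ( /], [S → . D], [S → . c D], [S → c . D] }

GOTO(I, 'c') = CLOSURE({ [A → αX.β] : [A → α.Xβ] ∈ I, X = 'c' })

Items with dot before 'c', with the dot advanced:
  [S → . c D] → [S → c . D]
Closure of the advanced items:
  [S → c . D] has the dot before D: add [D → . S ( c], [D → . y D S]
  [D → . S ( c] has the dot before S: add [S → . c D], [S → . D ( /], [S → . D], [S → . - ( D], [S → . - -]

GOTO = { [D → . S ( c], [D → . y D S], [S → . - ( D], [S → . - -], [S → . D ( /], [S → . D], [S → . c D], [S → c . D] }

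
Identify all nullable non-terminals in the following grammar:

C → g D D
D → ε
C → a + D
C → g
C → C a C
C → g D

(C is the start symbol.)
{ 'D' }

ε-productions: D → ε
So D is immediately nullable.
No further non-terminal can be added: every production for the remaining non-terminals contains a terminal or a non-nullable non-terminal.
Nullable = { 'D' }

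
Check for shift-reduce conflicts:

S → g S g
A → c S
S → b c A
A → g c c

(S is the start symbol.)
A shift-reduce conflict occurs when an LR(0) state has both:
  - a complete (reduce) item [A → α .] (dot at the end), and
  - a shift item [B → β . c γ] (dot before a terminal).

Augment with S' → S and build the canonical LR(0) collection (I0 = CLOSURE({[S' → . S]}), then GOTO on every symbol after a dot until no new states appear). It has 13 states:
  I0: { [S → . b c A], [S → . g S g], [S' → . S] }  — shift
  I1: { [S' → S .] }  — accept
  I2: { [S → b . c A] }  — shift
  I3: { [S → . b c A], [S → . g S g], [S → g . S g] }  — shift
  I4: { [S → g S . g] }  — shift
  I5: { [S → g S g .] }  — reduce
  I6: { [A → . c S], [A → . g c c], [S → b c . A] }  — shift
  I7: { [S → b c A .] }  — reduce
  I8: { [A → c . S], [S → . b c A], [S → . g S g] }  — shift
  I9: { [A → g . c c] }  — shift
  I10: { [A → g c . c] }  — shift
  I11: { [A → g c c .] }  — reduce
  I12: { [A → c S .] }  — reduce

No state contains both a complete item and a shift item.

Answer: No shift-reduce conflicts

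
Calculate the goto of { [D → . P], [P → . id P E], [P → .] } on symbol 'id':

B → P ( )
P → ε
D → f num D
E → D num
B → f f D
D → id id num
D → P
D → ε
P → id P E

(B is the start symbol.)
{ [P → . id P E], [P → .], [P → id . P E] }

GOTO(I, 'id') = CLOSURE({ [A → αX.β] : [A → α.Xβ] ∈ I, X = 'id' })

Items with dot before 'id', with the dot advanced:
  [P → . id P E] → [P → id . P E]
Closure of the advanced items:
  [P → id . P E] has the dot before P: add [P → .], [P → . id P E]

GOTO = { [P → . id P E], [P → .], [P → id . P E] }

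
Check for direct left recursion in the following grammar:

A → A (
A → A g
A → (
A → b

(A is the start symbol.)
Yes, A is left-recursive

Direct left recursion occurs when N → N α for some non-terminal N (the right-hand side begins with the left-hand side itself).

A → A (: LEFT RECURSIVE (starts with A)
A → A g: LEFT RECURSIVE (starts with A)
A → (: starts with '('
A → b: starts with b

The grammar has direct left recursion on: A.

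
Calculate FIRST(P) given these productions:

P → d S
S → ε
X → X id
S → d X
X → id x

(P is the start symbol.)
From P → d S:
  - d is a terminal: add 'd' and stop

Collecting: FIRST(P) = { 'd' }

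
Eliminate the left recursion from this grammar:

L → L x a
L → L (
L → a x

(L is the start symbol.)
L is directly left-recursive. The standard transformation for
  A → A α₁ | ... | A α_m | β₁ | ... | β_n
is
  A  → β₁ A' | ... | β_n A'
  A' → α₁ A' | ... | α_m A' | ε

L → a x becomes L → a x L'
L → L x a becomes L' → x a L'
L → L ( becomes L' → ( L'
Add L' → ε

Resulting grammar:
L → a x L'
L' → x a L'
L' → ( L'
L' → ε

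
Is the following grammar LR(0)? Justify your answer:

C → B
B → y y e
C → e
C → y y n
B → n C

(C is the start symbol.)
Yes, the grammar is LR(0)

Augment with C' → C and build the canonical LR(0) collection (I0 = CLOSURE({[C' → . C]}), then GOTO on every symbol after a dot until no new states appear). It has 10 states:
  I0: { [B → . n C], [B → . y y e], [C → . B], [C → . e], [C → . y y n], [C' → . C] }  — shift
  I1: { [C → B .] }  — reduce
  I2: { [C' → C .] }  — accept
  I3: { [C → e .] }  — reduce
  I4: { [B → . n C], [B → . y y e], [B → n . C], [C → . B], [C → . e], [C → . y y n] }  — shift
  I5: { [B → y . y e], [C → y . y n] }  — shift
  I6: { [B → y y . e], [C → y y . n] }  — shift
  I7: { [B → y y e .] }  — reduce
  I8: { [C → y y n .] }  — reduce
  I9: { [B → n C .] }  — reduce

Every state is either a pure shift/goto state or contains exactly one complete item and nothing to shift — no conflicts. The grammar is LR(0).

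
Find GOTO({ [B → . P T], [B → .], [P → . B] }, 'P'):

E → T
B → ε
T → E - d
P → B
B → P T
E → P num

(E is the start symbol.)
GOTO(I, 'P') = CLOSURE({ [A → αX.β] : [A → α.Xβ] ∈ I, X = 'P' })

Items with dot before 'P', with the dot advanced:
  [B → . P T] → [B → P . T]
Closure of the advanced items:
  [B → P . T] has the dot before T: add [T → . E - d]
  [T → . E - d] has the dot before E: add [E → . T], [E → . P num]
  [E → . P num] has the dot before P: add [P → . B]
  [P → . B] has the dot before B: add [B → .], [B → . P T]

GOTO = { [B → . P T], [B → .], [B → P . T], [E → . P num], [E → . T], [P → . B], [T → . E - d] }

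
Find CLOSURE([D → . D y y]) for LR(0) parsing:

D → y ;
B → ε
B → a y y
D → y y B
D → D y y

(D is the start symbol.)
Start with: [D → . D y y]
  [D → . D y y] has the dot before D: add [D → . y ;], [D → . y y B]
No further items can be added.

CLOSURE = { [D → . D y y], [D → . y ;], [D → . y y B] }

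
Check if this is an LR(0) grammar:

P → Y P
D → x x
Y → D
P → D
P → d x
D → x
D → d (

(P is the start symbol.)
A grammar is LR(0) if no state in the canonical LR(0) collection has:
  - both a shift item (dot before a terminal) and a complete item (shift-reduce conflict), or
  - two or more complete items (reduce-reduce conflict; the accept item [P' → P .] counts as a complete item here).

Augment with P' → P and build the canonical LR(0) collection (I0 = CLOSURE({[P' → . P]}), then GOTO on every symbol after a dot until no new states appear). It has 10 states:
  I0: { [D → . d (], [D → . x x], [D → . x], [P → . D], [P → . Y P], [P → . d x], [P' → . P], [Y → . D] }  — shift
  I1: { [P → D .], [Y → D .] }  — 2 reduces
  I2: { [P' → P .] }  — accept
  I3: { [D → . d (], [D → . x x], [D → . x], [P → . D], [P → . Y P], [P → . d x], [P → Y . P], [Y → . D] }  — shift
  I4: { [D → d . (], [P → d . x] }  — shift
  I5: { [D → x . x], [D → x .] }  — shift, reduce
  I6: { [D → x x .] }  — reduce
  I7: { [D → d ( .] }  — reduce
  I8: { [P → d x .] }  — reduce
  I9: { [P → Y P .] }  — reduce

Conflict in state I1:
  Reduce-reduce conflict: [P → D .] and [Y → D .]
So the grammar is NOT LR(0).

Answer: No. Reduce-reduce conflict: [P → D .] and [Y → D .]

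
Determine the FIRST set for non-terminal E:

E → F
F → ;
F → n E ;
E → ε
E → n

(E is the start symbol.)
FIRST sets of the other non-terminals involved (by the same procedure, iterated to a fixed point):
  FIRST(F) = { ';', 'n' }

From E → F:
  - F is a non-terminal: add FIRST(F) \ {ε} = { ';', 'n' }
    F is not nullable, so stop
From E → ε:
  - ε-production, so ε ∈ FIRST(E)
From E → n:
  - n is a terminal: add 'n' and stop

Collecting: FIRST(E) = { ';', 'n', ε }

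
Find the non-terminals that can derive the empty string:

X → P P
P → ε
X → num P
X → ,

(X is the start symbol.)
ε-productions: P → ε
So P is immediately nullable.
X → P P: every symbol on the right is nullable, so X is nullable too.
Every non-terminal is now nullable.
Nullable = { 'P', 'X' }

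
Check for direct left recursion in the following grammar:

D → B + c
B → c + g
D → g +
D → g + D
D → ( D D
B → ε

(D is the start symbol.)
Direct left recursion occurs when N → N α for some non-terminal N (the right-hand side begins with the left-hand side itself).

D → B + c: starts with B
B → c + g: starts with c
D → g +: starts with g
D → g + D: starts with g
D → ( D D: starts with '('
B → ε: starts with ε

No direct left recursion found.

Answer: No direct left recursion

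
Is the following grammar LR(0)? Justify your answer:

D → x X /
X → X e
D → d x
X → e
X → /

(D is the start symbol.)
A grammar is LR(0) if no state in the canonical LR(0) collection has:
  - both a shift item (dot before a terminal) and a complete item (shift-reduce conflict), or
  - two or more complete items (reduce-reduce conflict; the accept item [D' → D .] counts as a complete item here).

Augment with D' → D and build the canonical LR(0) collection (I0 = CLOSURE({[D' → . D]}), then GOTO on every symbol after a dot until no new states appear). It has 10 states:
  I0: { [D → . d x], [D → . x X /], [D' → . D] }  — shift
  I1: { [D' → D .] }  — accept
  I2: { [D → d . x] }  — shift
  I3: { [D → x . X /], [X → . /], [X → . X e], [X → . e] }  — shift
  I4: { [X → / .] }  — reduce
  I5: { [D → x X . /], [X → X . e] }  — shift
  I6: { [X → e .] }  — reduce
  I7: { [D → x X / .] }  — reduce
  I8: { [X → X e .] }  — reduce
  I9: { [D → d x .] }  — reduce

Every state is either a pure shift/goto state or contains exactly one complete item and nothing to shift — no conflicts. The grammar is LR(0).

Answer: Yes, the grammar is LR(0)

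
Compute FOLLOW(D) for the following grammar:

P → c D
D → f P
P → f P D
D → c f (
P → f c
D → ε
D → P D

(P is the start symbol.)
In P → c D: D is at the end, add FOLLOW(P)
In P → f P D: D is at the end, add FOLLOW(P)
In D → P D: D is at the end; this adds FOLLOW(D) to itself — nothing new

The FOLLOW sets referred to above (computed the same way, to a fixed point):
  FOLLOW(P) = { $, 'c', 'f' }

Taking the union: FOLLOW(D) = { $, 'c', 'f' }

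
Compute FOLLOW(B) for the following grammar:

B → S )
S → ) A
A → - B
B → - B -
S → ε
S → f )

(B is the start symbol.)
{ $, ')', '-' }

B is the start symbol, so $ ∈ FOLLOW(B).
In A → - B: B is at the end, add FOLLOW(A)
In B → - B -: B is followed by '-', add FIRST('-') \ {ε} = { '-' }

The FOLLOW sets referred to above (computed the same way, to a fixed point):
  FOLLOW(A) = { ')' }

Taking the union: FOLLOW(B) = { $, ')', '-' }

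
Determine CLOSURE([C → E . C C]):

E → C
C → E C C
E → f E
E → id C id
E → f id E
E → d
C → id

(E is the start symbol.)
{ [C → . E C C], [C → . id], [C → E . C C], [E → . C], [E → . d], [E → . f E], [E → . f id E], [E → . id C id] }

To compute CLOSURE, for each item [A → α.Bβ] where B is a non-terminal, add [B → .γ] for all productions B → γ; repeat for the newly added items until nothing changes.

Start with: [C → E . C C]
  [C → E . C C] has the dot before C: add [C → . E C C], [C → . id]
  [C → . E C C] has the dot before E: add [E → . C], [E → . f E], [E → . id C id], [E → . f id E], [E → . d]
No further items can be added.

CLOSURE = { [C → . E C C], [C → . id], [C → E . C C], [E → . C], [E → . d], [E → . f E], [E → . f id E], [E → . id C id] }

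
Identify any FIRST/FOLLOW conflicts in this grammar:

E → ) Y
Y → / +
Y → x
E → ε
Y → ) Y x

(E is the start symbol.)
A FIRST/FOLLOW conflict occurs when a non-terminal N has a nullable alternative N → β (β ⇒* ε) and another alternative N → α with FIRST(α) ∩ FOLLOW(N) ≠ ∅: on such a lookahead the parser cannot decide between expanding α and letting N vanish via β.

Nullable non-terminals: E.

E: nullable alternative(s) E → ε; FOLLOW(E) = { $ }
  E → ) Y: FIRST \ {ε} = { ')' } — disjoint from FOLLOW(E)
  E → ε: FIRST \ {ε} = { } — this is the only nullable alternative, skip

Y has no nullable alternative, so no FIRST/FOLLOW check is needed there.

No FIRST/FOLLOW conflicts found.

Answer: No FIRST/FOLLOW conflicts.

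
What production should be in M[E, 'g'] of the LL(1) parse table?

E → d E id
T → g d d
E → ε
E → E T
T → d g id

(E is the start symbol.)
To find M[E, 'g'], we find productions for E where 'g' is in the predict set (PREDICT(N → α) = (FIRST(α) \ {ε}) ∪ (FOLLOW(N) if α ⇒* ε)).

Relevant sets:
  FIRST(E) = { 'd', 'g', ε }
  FIRST(T) = { 'd', 'g' }
  FOLLOW(E) = { $, 'd', 'g', 'id' }

E → d E id: PREDICT = { 'd' }
E → ε: PREDICT = { $, 'd', 'g', 'id' }
  'g' is in predict set, so this production goes in M[E, 'g']
E → E T: PREDICT = { 'd', 'g' }
  'g' is in predict set, so this production goes in M[E, 'g']

M[E, 'g'] = E → ε, E → E T  (a multiply-defined cell — the grammar is not LL(1))

Answer: E → ε, E → E T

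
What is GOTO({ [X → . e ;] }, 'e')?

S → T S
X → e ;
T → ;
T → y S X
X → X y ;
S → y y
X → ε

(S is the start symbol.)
GOTO(I, 'e') = CLOSURE({ [A → αX.β] : [A → α.Xβ] ∈ I, X = 'e' })

Items with dot before 'e', with the dot advanced:
  [X → . e ;] → [X → e . ;]
Closure adds nothing (no advanced item has the dot before a non-terminal).

GOTO = { [X → e . ;] }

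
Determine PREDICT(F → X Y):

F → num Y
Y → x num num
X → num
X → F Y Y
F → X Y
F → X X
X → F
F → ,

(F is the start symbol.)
PREDICT(F → X Y) = (FIRST(RHS) \ {ε}) ∪ (FOLLOW(F) if ε ∈ FIRST(RHS), i.e. RHS ⇒* ε)
FIRST(X) = { ',', 'num' }
FIRST(X Y) = { ',', 'num' }
ε ∉ FIRST(X Y), so FOLLOW(F) is not added.
PREDICT(F → X Y) = { ',', 'num' }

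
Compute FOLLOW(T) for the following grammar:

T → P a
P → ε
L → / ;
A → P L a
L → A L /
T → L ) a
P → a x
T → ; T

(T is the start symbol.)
{ $ }

T is the start symbol, so $ ∈ FOLLOW(T).
In T → ; T: T is at the end; this adds FOLLOW(T) to itself — nothing new

Taking the union: FOLLOW(T) = { $ }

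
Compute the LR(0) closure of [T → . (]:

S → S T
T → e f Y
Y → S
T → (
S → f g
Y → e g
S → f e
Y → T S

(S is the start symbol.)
To compute CLOSURE, for each item [A → α.Bβ] where B is a non-terminal, add [B → .γ] for all productions B → γ; repeat for the newly added items until nothing changes.

Start with: [T → . (]
The dot precedes the terminal '(', so nothing is added.

CLOSURE = { [T → . (] }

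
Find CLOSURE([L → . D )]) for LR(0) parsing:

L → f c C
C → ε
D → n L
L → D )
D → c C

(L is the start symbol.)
{ [D → . c C], [D → . n L], [L → . D )] }

To compute CLOSURE, for each item [A → α.Bβ] where B is a non-terminal, add [B → .γ] for all productions B → γ; repeat for the newly added items until nothing changes.

Start with: [L → . D )]
  [L → . D )] has the dot before D: add [D → . n L], [D → . c C]
No further items can be added.

CLOSURE = { [D → . c C], [D → . n L], [L → . D )] }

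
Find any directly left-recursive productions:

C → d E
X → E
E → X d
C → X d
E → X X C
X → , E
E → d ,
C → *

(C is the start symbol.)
C → d E: starts with d
X → E: starts with E
E → X d: starts with X
C → X d: starts with X
E → X X C: starts with X
X → , E: starts with ','
E → d ,: starts with d
C → *: starts with '*'

No direct left recursion found.

Answer: No direct left recursion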